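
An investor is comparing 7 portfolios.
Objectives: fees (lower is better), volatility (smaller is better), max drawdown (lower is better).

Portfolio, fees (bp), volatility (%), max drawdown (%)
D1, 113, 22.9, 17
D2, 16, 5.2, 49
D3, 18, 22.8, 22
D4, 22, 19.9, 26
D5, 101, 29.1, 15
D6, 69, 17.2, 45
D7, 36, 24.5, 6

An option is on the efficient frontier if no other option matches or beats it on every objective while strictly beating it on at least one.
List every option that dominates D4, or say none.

none

D1: worse on fees (113 vs 22).
D2: worse on max drawdown (49 vs 26).
D3: worse on volatility (22.8 vs 19.9).
D5: worse on fees (101 vs 22).
D6: worse on fees (69 vs 22).
D7: worse on fees (36 vs 22).
No option dominates D4.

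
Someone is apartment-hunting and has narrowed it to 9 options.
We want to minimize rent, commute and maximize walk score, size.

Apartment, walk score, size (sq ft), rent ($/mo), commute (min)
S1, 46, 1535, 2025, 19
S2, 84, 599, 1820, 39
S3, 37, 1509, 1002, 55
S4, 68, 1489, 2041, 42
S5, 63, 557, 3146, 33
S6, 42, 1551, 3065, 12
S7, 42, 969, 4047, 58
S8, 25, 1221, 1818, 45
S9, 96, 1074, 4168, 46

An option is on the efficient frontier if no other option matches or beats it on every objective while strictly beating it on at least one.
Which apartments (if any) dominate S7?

S1: walk score 46≥42, size 1535≥969, rent 2025≤4047, commute 19≤58 — dominates S7.
S4: walk score 68≥42, size 1489≥969, rent 2041≤4047, commute 42≤58 — dominates S7.
S6: walk score 42≥42, size 1551≥969, rent 3065≤4047, commute 12≤58 — dominates S7.
Others (S2, S3, S5, S8, S9) are each worse than S7 on at least one objective.

S1, S4, S6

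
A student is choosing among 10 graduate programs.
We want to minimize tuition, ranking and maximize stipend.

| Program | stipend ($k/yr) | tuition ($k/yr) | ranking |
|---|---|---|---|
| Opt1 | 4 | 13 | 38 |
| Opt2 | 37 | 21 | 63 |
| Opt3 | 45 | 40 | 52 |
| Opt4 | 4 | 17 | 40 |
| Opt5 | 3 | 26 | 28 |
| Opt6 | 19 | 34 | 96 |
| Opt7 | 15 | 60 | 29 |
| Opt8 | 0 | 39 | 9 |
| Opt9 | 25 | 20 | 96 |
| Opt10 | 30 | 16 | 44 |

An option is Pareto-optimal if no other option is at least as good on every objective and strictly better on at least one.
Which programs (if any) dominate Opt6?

Opt2: stipend 37≥19, tuition 21≤34, ranking 63≤96 — dominates Opt6.
Opt9: stipend 25≥19, tuition 20≤34, ranking 96≤96 — dominates Opt6.
Opt10: stipend 30≥19, tuition 16≤34, ranking 44≤96 — dominates Opt6.
Others (Opt1, Opt3, Opt4, Opt5, Opt7, Opt8) are each worse than Opt6 on at least one objective.

Opt2, Opt9, Opt10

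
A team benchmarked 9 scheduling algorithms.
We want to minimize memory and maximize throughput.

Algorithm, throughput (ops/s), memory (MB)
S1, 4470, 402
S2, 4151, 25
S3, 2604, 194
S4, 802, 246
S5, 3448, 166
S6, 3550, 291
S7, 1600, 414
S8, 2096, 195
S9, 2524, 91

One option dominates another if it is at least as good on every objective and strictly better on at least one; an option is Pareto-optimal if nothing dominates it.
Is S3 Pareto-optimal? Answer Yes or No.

S2 vs S3: throughput 4151≥2604, memory 25≤194 — S2 is at least as good on every objective and strictly better on at least one, so S2 dominates S3.

No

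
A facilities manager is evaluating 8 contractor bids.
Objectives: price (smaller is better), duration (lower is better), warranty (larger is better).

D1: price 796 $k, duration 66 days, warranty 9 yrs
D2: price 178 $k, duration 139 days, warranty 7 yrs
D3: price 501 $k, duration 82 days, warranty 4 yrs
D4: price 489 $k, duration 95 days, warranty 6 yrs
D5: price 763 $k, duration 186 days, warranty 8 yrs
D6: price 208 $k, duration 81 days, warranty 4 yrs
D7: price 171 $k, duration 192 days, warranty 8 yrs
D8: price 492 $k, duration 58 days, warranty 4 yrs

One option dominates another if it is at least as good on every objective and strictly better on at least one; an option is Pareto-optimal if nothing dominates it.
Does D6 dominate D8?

D6 vs D8: D6 is worse on duration (81 vs 58), so it does not dominate D8.

No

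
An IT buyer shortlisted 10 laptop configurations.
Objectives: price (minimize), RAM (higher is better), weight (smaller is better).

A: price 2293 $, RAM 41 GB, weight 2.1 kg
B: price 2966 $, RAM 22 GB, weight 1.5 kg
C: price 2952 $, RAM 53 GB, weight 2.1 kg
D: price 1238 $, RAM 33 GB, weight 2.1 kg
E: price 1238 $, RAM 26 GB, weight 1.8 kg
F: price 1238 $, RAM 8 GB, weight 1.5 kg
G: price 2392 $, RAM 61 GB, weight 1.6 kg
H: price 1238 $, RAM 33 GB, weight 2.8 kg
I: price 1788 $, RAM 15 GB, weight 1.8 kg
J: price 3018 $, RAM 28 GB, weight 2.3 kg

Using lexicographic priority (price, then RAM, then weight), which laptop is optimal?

D

First minimize price: best is 1238, kept {D, E, F, H}.
Then maximize RAM: best is 33, kept {D, H}.
Then minimize weight: best is 2.1, kept {D}.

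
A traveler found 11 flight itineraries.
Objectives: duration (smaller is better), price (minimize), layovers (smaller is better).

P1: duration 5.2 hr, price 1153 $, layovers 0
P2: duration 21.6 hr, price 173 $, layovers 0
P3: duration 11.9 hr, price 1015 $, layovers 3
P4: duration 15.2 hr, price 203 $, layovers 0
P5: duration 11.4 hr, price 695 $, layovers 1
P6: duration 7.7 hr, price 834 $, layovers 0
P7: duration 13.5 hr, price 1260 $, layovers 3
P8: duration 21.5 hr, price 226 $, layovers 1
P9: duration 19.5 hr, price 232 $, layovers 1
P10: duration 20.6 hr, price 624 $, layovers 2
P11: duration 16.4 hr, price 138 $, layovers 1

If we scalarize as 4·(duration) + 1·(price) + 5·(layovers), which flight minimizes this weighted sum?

P11

P1: 4·5.2 + 1·1153 + 5·0 = 1173.8
P2: 4·21.6 + 1·173 + 5·0 = 259.4
P3: 4·11.9 + 1·1015 + 5·3 = 1077.6
P4: 4·15.2 + 1·203 + 5·0 = 263.8
P5: 4·11.4 + 1·695 + 5·1 = 745.6
P6: 4·7.7 + 1·834 + 5·0 = 864.8
P7: 4·13.5 + 1·1260 + 5·3 = 1329.0
P8: 4·21.5 + 1·226 + 5·1 = 317.0
P9: 4·19.5 + 1·232 + 5·1 = 315.0
P10: 4·20.6 + 1·624 + 5·2 = 716.4
P11: 4·16.4 + 1·138 + 5·1 = 208.6
Lowest: P11 at 208.6.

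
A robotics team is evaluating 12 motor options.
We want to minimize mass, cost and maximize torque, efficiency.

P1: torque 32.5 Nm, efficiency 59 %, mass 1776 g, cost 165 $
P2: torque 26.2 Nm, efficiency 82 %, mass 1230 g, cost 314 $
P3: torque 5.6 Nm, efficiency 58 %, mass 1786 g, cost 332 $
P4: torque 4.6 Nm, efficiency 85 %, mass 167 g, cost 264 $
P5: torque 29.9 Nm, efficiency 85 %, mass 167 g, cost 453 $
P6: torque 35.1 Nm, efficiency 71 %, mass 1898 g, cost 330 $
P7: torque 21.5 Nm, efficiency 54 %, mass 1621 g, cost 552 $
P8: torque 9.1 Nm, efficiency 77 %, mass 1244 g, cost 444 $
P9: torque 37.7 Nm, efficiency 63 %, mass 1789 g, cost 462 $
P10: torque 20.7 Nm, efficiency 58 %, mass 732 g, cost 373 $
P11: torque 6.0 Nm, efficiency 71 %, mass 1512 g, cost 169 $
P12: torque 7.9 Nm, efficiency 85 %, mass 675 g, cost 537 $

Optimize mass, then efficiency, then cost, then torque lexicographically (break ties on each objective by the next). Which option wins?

P4

First minimize mass: best is 167, kept {P4, P5}.
Then maximize efficiency: best is 85, kept {P4, P5}.
Then minimize cost: best is 264, kept {P4}.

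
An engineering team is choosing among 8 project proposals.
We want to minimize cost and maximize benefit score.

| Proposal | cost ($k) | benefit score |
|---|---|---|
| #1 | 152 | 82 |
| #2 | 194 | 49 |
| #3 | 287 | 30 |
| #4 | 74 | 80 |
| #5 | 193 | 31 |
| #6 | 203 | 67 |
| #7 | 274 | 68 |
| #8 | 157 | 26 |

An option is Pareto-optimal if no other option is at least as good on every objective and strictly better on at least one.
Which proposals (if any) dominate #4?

#1: worse on cost (152 vs 74).
#2: worse on cost (194 vs 74).
#3: worse on cost (287 vs 74).
#5: worse on cost (193 vs 74).
#6: worse on cost (203 vs 74).
#7: worse on cost (274 vs 74).
#8: worse on cost (157 vs 74).
No option dominates #4.

none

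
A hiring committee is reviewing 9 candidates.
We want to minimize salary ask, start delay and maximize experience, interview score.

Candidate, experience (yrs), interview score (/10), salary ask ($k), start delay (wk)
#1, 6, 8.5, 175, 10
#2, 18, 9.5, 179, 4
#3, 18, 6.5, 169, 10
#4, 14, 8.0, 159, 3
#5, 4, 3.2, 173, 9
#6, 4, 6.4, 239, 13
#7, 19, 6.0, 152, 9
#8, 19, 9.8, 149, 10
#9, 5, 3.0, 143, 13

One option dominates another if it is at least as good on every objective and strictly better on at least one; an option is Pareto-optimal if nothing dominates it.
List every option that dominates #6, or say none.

#1, #2, #3, #4, #8

#1: experience 6≥4, interview score 8.5≥6.4, salary ask 175≤239, start delay 10≤13 — dominates #6.
#2: experience 18≥4, interview score 9.5≥6.4, salary ask 179≤239, start delay 4≤13 — dominates #6.
#3: experience 18≥4, interview score 6.5≥6.4, salary ask 169≤239, start delay 10≤13 — dominates #6.
#4: experience 14≥4, interview score 8.0≥6.4, salary ask 159≤239, start delay 3≤13 — dominates #6.
#8: experience 19≥4, interview score 9.8≥6.4, salary ask 149≤239, start delay 10≤13 — dominates #6.
Others (#5, #7, #9) are each worse than #6 on at least one objective.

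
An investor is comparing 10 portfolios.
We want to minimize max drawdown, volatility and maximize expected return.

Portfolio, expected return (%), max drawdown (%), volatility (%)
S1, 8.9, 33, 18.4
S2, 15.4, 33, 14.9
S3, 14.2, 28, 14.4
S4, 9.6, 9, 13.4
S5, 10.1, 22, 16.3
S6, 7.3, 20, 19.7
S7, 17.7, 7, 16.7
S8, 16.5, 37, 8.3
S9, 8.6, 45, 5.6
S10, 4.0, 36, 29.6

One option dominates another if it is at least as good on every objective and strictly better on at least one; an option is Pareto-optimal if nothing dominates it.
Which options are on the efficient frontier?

S2, S3, S4, S5, S7, S8, S9

S1: dominated by S2 (expected return 15.4≥8.9, max drawdown 33≤33, volatility 14.9≤18.4).
S2: not dominated.
S3: not dominated.
S4: not dominated.
S5: not dominated.
S6: dominated by S4 (expected return 9.6≥7.3, max drawdown 9≤20, volatility 13.4≤19.7).
S7: not dominated (best expected return).
S8: not dominated.
S9: not dominated (best volatility).
S10: dominated by S1 (expected return 8.9≥4.0, max drawdown 33≤36, volatility 18.4≤29.6).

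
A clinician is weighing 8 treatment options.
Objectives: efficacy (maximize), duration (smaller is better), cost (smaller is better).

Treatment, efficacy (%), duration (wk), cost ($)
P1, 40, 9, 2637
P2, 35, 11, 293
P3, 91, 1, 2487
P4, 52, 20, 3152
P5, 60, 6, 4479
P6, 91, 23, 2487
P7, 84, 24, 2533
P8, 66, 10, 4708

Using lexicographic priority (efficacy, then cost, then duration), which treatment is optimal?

P3

First maximize efficacy: best is 91, kept {P3, P6}.
Then minimize cost: best is 2487, kept {P3, P6}.
Then minimize duration: best is 1, kept {P3}.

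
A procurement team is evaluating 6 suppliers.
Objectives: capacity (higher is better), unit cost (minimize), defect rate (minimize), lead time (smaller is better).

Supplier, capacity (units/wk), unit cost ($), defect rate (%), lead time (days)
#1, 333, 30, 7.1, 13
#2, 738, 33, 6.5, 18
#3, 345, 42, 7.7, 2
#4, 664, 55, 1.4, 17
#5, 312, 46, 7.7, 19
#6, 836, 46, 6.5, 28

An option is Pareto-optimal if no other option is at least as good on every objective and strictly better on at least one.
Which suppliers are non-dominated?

#1, #2, #3, #4, #6

#1: not dominated (best unit cost).
#2: not dominated.
#3: not dominated (best lead time).
#4: not dominated (best defect rate).
#5: dominated by #1 (capacity 333≥312, unit cost 30≤46, defect rate 7.1≤7.7, lead time 13≤19).
#6: not dominated (best capacity).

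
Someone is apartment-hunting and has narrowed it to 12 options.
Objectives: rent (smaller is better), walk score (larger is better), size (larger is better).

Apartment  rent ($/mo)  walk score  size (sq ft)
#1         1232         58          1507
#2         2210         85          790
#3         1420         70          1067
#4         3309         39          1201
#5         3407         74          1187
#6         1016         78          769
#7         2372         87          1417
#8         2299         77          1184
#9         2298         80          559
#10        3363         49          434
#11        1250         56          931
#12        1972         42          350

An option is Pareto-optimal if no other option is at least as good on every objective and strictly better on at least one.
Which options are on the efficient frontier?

#1: not dominated (best size).
#2: not dominated.
#3: not dominated.
#4: dominated by #1 (rent 1232≤3309, walk score 58≥39, size 1507≥1201).
#5: dominated by #7 (rent 2372≤3407, walk score 87≥74, size 1417≥1187).
#6: not dominated (best rent).
#7: not dominated (best walk score).
#8: not dominated.
#9: dominated by #2 (rent 2210≤2298, walk score 85≥80, size 790≥559).
#10: dominated by #1 (rent 1232≤3363, walk score 58≥49, size 1507≥434).
#11: dominated by #1 (rent 1232≤1250, walk score 58≥56, size 1507≥931).
#12: dominated by #1 (rent 1232≤1972, walk score 58≥42, size 1507≥350).

#1, #2, #3, #6, #7, #8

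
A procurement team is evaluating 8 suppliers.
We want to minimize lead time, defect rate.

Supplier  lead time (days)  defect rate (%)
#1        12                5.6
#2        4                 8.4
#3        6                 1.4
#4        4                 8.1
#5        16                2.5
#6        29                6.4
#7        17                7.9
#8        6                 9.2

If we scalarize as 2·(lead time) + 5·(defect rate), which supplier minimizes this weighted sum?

#1: 2·12 + 5·5.6 = 52.0
#2: 2·4 + 5·8.4 = 50.0
#3: 2·6 + 5·1.4 = 19.0
#4: 2·4 + 5·8.1 = 48.5
#5: 2·16 + 5·2.5 = 44.5
#6: 2·29 + 5·6.4 = 90.0
#7: 2·17 + 5·7.9 = 73.5
#8: 2·6 + 5·9.2 = 58.0
Lowest: #3 at 19.0.

#3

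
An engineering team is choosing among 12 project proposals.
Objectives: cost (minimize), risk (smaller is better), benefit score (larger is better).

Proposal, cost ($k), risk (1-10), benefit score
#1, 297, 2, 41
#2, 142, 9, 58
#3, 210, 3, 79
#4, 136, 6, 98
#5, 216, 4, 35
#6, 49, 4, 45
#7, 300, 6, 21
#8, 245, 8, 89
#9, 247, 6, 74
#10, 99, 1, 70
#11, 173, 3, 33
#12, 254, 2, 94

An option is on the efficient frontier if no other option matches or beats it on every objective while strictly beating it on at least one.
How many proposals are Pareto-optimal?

5

#1: dominated by #10 (cost 99≤297, risk 1≤2, benefit score 70≥41).
#2: dominated by #4 (cost 136≤142, risk 6≤9, benefit score 98≥58).
#3: not dominated.
#4: not dominated (best benefit score).
#5: dominated by #3 (cost 210≤216, risk 3≤4, benefit score 79≥35).
#6: not dominated (best cost).
#7: dominated by #1 (cost 297≤300, risk 2≤6, benefit score 41≥21).
#8: dominated by #4 (cost 136≤245, risk 6≤8, benefit score 98≥89).
#9: dominated by #3 (cost 210≤247, risk 3≤6, benefit score 79≥74).
#10: not dominated (best risk).
#11: dominated by #10 (cost 99≤173, risk 1≤3, benefit score 70≥33).
#12: not dominated.
Pareto-optimal: #3, #4, #6, #10, #12 → 5.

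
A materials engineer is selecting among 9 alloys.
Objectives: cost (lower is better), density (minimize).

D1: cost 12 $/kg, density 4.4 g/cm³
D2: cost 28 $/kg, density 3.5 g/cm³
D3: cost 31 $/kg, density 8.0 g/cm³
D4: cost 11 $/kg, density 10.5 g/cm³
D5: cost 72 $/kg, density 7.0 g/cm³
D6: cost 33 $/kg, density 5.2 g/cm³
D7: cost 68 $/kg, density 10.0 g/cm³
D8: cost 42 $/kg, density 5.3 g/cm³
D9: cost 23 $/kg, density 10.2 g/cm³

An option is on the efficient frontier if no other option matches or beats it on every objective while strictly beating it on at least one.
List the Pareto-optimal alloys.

D1: not dominated.
D2: not dominated (best density).
D3: dominated by D1 (cost 12≤31, density 4.4≤8.0).
D4: not dominated (best cost).
D5: dominated by D1 (cost 12≤72, density 4.4≤7.0).
D6: dominated by D1 (cost 12≤33, density 4.4≤5.2).
D7: dominated by D1 (cost 12≤68, density 4.4≤10.0).
D8: dominated by D1 (cost 12≤42, density 4.4≤5.3).
D9: dominated by D1 (cost 12≤23, density 4.4≤10.2).

D1, D2, D4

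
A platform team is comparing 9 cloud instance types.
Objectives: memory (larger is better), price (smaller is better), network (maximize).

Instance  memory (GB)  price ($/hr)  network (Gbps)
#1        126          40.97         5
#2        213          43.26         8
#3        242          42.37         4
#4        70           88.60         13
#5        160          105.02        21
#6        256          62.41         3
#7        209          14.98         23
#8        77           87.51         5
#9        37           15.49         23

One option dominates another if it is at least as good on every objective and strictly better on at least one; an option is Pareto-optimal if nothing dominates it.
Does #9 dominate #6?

#9 vs #6: #9 is worse on memory (37 vs 256), so it does not dominate #6.

No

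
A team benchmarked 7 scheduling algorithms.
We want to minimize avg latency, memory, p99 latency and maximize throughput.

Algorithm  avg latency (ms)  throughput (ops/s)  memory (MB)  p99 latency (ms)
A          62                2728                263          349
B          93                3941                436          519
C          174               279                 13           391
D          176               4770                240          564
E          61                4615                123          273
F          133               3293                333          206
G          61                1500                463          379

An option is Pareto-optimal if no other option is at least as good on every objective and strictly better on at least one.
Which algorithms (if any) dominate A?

E: avg latency 61≤62, throughput 4615≥2728, memory 123≤263, p99 latency 273≤349 — dominates A.
Others (B, C, D, F, G) are each worse than A on at least one objective.

E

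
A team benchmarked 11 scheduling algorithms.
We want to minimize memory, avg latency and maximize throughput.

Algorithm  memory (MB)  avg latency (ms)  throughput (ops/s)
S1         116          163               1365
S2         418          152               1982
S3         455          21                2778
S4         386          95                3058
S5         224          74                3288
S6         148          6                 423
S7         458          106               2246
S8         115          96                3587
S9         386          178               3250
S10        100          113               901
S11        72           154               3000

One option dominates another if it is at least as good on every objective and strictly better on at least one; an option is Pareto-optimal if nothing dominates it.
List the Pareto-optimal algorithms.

S1: dominated by S8 (memory 115≤116, avg latency 96≤163, throughput 3587≥1365).
S2: dominated by S4 (memory 386≤418, avg latency 95≤152, throughput 3058≥1982).
S3: not dominated.
S4: dominated by S5 (memory 224≤386, avg latency 74≤95, throughput 3288≥3058).
S5: not dominated.
S6: not dominated (best avg latency).
S7: dominated by S3 (memory 455≤458, avg latency 21≤106, throughput 2778≥2246).
S8: not dominated (best throughput).
S9: dominated by S5 (memory 224≤386, avg latency 74≤178, throughput 3288≥3250).
S10: not dominated.
S11: not dominated (best memory).

S3, S5, S6, S8, S10, S11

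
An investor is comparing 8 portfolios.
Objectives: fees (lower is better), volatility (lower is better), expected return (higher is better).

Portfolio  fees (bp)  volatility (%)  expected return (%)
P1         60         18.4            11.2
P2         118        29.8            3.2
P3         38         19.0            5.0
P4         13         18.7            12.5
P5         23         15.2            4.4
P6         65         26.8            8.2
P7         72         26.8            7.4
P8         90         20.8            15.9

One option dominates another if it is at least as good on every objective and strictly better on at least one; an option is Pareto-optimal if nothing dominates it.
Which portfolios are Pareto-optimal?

P1: not dominated.
P2: dominated by P1 (fees 60≤118, volatility 18.4≤29.8, expected return 11.2≥3.2).
P3: dominated by P4 (fees 13≤38, volatility 18.7≤19.0, expected return 12.5≥5.0).
P4: not dominated (best fees).
P5: not dominated (best volatility).
P6: dominated by P1 (fees 60≤65, volatility 18.4≤26.8, expected return 11.2≥8.2).
P7: dominated by P1 (fees 60≤72, volatility 18.4≤26.8, expected return 11.2≥7.4).
P8: not dominated (best expected return).

P1, P4, P5, P8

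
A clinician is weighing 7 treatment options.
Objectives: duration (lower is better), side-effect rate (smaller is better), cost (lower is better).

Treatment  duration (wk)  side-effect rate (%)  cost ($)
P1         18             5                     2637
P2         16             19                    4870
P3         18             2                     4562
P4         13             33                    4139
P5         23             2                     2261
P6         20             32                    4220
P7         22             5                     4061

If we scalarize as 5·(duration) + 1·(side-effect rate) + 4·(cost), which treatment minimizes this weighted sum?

P5

P1: 5·18 + 1·5 + 4·2637 = 10643
P2: 5·16 + 1·19 + 4·4870 = 19579
P3: 5·18 + 1·2 + 4·4562 = 18340
P4: 5·13 + 1·33 + 4·4139 = 16654
P5: 5·23 + 1·2 + 4·2261 = 9161
P6: 5·20 + 1·32 + 4·4220 = 17012
P7: 5·22 + 1·5 + 4·4061 = 16359
Lowest: P5 at 9161.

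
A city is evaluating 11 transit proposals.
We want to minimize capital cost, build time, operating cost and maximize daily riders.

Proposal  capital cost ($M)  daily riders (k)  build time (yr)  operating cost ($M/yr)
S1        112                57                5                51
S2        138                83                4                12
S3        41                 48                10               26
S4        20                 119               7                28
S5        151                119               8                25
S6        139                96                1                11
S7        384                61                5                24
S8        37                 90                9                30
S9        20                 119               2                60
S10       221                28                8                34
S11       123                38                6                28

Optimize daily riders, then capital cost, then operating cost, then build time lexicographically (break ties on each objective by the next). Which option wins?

First maximize daily riders: best is 119, kept {S4, S5, S9}.
Then minimize capital cost: best is 20, kept {S4, S9}.
Then minimize operating cost: best is 28, kept {S4}.

S4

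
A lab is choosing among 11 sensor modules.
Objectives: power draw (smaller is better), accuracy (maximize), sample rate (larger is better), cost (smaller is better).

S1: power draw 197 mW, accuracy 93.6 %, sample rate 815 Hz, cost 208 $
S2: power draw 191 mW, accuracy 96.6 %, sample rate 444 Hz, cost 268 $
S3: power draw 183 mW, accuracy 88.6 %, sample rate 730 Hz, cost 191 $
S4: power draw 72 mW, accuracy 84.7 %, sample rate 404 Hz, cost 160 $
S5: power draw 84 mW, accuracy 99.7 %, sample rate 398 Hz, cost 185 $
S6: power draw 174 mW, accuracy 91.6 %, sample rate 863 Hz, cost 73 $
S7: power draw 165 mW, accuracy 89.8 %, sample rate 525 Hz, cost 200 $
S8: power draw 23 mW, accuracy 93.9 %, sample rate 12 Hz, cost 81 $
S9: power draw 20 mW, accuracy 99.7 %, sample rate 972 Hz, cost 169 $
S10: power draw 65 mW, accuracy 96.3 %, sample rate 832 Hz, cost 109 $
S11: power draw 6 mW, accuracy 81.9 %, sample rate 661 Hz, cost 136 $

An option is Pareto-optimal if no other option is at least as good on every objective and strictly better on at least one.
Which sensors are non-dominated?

S6, S8, S9, S10, S11

S1: dominated by S9 (power draw 20≤197, accuracy 99.7≥93.6, sample rate 972≥815, cost 169≤208).
S2: dominated by S9 (power draw 20≤191, accuracy 99.7≥96.6, sample rate 972≥444, cost 169≤268).
S3: dominated by S6 (power draw 174≤183, accuracy 91.6≥88.6, sample rate 863≥730, cost 73≤191).
S4: dominated by S10 (power draw 65≤72, accuracy 96.3≥84.7, sample rate 832≥404, cost 109≤160).
S5: dominated by S9 (power draw 20≤84, accuracy 99.7≥99.7, sample rate 972≥398, cost 169≤185).
S6: not dominated (best cost).
S7: dominated by S9 (power draw 20≤165, accuracy 99.7≥89.8, sample rate 972≥525, cost 169≤200).
S8: not dominated.
S9: not dominated (best sample rate).
S10: not dominated.
S11: not dominated (best power draw).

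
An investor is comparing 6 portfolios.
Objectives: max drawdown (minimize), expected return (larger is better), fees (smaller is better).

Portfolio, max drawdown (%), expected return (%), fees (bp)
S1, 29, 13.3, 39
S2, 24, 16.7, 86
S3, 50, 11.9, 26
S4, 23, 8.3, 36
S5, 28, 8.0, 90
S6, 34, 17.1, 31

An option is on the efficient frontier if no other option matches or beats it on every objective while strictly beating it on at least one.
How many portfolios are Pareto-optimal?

S1: not dominated.
S2: not dominated.
S3: not dominated (best fees).
S4: not dominated (best max drawdown).
S5: dominated by S2 (max drawdown 24≤28, expected return 16.7≥8.0, fees 86≤90).
S6: not dominated (best expected return).
Pareto-optimal: S1, S2, S3, S4, S6 → 5.

5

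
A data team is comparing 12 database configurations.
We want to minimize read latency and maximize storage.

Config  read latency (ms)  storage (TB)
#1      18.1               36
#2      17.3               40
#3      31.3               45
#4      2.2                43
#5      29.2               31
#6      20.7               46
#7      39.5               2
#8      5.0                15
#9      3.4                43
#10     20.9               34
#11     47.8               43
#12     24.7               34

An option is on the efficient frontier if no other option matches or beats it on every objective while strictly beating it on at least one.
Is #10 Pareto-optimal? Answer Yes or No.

#1 vs #10: read latency 18.1≤20.9, storage 36≥34 — #1 is at least as good on every objective and strictly better on at least one, so #1 dominates #10.

No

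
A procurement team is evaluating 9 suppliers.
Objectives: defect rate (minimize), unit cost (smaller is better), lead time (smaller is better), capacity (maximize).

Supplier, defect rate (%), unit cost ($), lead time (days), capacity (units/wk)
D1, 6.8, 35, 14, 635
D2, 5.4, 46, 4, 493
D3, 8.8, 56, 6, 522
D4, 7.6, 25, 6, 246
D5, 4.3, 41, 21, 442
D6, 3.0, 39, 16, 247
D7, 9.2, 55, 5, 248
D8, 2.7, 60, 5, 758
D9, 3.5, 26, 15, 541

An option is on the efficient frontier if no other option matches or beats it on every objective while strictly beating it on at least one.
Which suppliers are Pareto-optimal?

D1: not dominated.
D2: not dominated (best lead time).
D3: not dominated.
D4: not dominated (best unit cost).
D5: dominated by D9 (defect rate 3.5≤4.3, unit cost 26≤41, lead time 15≤21, capacity 541≥442).
D6: not dominated.
D7: dominated by D2 (defect rate 5.4≤9.2, unit cost 46≤55, lead time 4≤5, capacity 493≥248).
D8: not dominated (best defect rate).
D9: not dominated.

D1, D2, D3, D4, D6, D8, D9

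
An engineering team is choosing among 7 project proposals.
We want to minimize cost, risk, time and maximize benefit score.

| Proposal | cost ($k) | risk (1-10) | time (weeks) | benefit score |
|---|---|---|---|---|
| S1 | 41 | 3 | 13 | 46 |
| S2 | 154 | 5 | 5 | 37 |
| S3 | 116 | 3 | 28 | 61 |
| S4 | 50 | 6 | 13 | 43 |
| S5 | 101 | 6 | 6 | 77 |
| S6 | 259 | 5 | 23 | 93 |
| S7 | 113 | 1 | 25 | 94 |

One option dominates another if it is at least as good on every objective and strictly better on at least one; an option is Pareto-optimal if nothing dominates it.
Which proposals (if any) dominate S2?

S1: worse on time (13 vs 5).
S3: worse on time (28 vs 5).
S4: worse on risk (6 vs 5).
S5: worse on risk (6 vs 5).
S6: worse on cost (259 vs 154).
S7: worse on time (25 vs 5).
No option dominates S2.

none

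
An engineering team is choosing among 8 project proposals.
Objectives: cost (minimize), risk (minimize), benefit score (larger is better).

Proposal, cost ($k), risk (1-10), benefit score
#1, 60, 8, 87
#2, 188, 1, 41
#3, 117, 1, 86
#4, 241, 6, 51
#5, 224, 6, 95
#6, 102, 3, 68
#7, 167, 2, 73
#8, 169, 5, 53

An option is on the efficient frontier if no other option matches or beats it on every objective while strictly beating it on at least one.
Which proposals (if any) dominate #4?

#3: cost 117≤241, risk 1≤6, benefit score 86≥51 — dominates #4.
#5: cost 224≤241, risk 6≤6, benefit score 95≥51 — dominates #4.
#6: cost 102≤241, risk 3≤6, benefit score 68≥51 — dominates #4.
#7: cost 167≤241, risk 2≤6, benefit score 73≥51 — dominates #4.
#8: cost 169≤241, risk 5≤6, benefit score 53≥51 — dominates #4.
Others (#1, #2) are each worse than #4 on at least one objective.

#3, #5, #6, #7, #8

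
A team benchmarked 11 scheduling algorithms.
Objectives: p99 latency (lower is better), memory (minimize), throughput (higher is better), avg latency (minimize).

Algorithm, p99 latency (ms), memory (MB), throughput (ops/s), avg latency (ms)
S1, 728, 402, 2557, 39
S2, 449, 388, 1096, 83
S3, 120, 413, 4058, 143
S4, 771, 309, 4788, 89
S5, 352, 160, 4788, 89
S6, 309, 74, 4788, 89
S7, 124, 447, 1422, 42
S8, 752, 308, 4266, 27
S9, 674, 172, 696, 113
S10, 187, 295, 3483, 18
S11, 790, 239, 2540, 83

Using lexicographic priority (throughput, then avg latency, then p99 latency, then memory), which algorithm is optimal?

S6

First maximize throughput: best is 4788, kept {S4, S5, S6}.
Then minimize avg latency: best is 89, kept {S4, S5, S6}.
Then minimize p99 latency: best is 309, kept {S6}.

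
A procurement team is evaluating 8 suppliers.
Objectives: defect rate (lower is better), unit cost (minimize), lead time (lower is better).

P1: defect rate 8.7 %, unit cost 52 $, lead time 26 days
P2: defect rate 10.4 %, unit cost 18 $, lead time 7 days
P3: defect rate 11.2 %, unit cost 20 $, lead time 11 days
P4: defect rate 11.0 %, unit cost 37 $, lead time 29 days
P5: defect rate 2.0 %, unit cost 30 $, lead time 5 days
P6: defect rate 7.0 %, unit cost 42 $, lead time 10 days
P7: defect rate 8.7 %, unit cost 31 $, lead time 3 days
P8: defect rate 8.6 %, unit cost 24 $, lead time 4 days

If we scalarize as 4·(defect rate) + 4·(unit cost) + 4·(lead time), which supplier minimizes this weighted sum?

P2

P1: 4·8.7 + 4·52 + 4·26 = 346.8
P2: 4·10.4 + 4·18 + 4·7 = 141.6
P3: 4·11.2 + 4·20 + 4·11 = 168.8
P4: 4·11.0 + 4·37 + 4·29 = 308.0
P5: 4·2.0 + 4·30 + 4·5 = 148.0
P6: 4·7.0 + 4·42 + 4·10 = 236.0
P7: 4·8.7 + 4·31 + 4·3 = 170.8
P8: 4·8.6 + 4·24 + 4·4 = 146.4
Lowest: P2 at 141.6.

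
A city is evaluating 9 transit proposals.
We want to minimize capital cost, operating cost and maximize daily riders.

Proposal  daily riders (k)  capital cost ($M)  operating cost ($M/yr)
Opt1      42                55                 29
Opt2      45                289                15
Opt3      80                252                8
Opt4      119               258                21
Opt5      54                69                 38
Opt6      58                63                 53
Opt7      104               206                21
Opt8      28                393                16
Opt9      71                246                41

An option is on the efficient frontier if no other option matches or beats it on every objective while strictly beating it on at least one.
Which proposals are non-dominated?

Opt1: not dominated (best capital cost).
Opt2: dominated by Opt3 (daily riders 80≥45, capital cost 252≤289, operating cost 8≤15).
Opt3: not dominated (best operating cost).
Opt4: not dominated (best daily riders).
Opt5: not dominated.
Opt6: not dominated.
Opt7: not dominated.
Opt8: dominated by Opt2 (daily riders 45≥28, capital cost 289≤393, operating cost 15≤16).
Opt9: dominated by Opt7 (daily riders 104≥71, capital cost 206≤246, operating cost 21≤41).

Opt1, Opt3, Opt4, Opt5, Opt6, Opt7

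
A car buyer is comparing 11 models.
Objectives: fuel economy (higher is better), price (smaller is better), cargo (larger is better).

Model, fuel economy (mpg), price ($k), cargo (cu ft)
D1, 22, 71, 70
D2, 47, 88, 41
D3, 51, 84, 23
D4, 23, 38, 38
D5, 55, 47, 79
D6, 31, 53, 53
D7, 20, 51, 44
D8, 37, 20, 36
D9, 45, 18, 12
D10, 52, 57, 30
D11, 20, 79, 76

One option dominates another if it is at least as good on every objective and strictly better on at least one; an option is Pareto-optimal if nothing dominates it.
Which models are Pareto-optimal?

D4, D5, D8, D9

D1: dominated by D5 (fuel economy 55≥22, price 47≤71, cargo 79≥70).
D2: dominated by D5 (fuel economy 55≥47, price 47≤88, cargo 79≥41).
D3: dominated by D5 (fuel economy 55≥51, price 47≤84, cargo 79≥23).
D4: not dominated.
D5: not dominated (best fuel economy).
D6: dominated by D5 (fuel economy 55≥31, price 47≤53, cargo 79≥53).
D7: dominated by D5 (fuel economy 55≥20, price 47≤51, cargo 79≥44).
D8: not dominated.
D9: not dominated (best price).
D10: dominated by D5 (fuel economy 55≥52, price 47≤57, cargo 79≥30).
D11: dominated by D5 (fuel economy 55≥20, price 47≤79, cargo 79≥76).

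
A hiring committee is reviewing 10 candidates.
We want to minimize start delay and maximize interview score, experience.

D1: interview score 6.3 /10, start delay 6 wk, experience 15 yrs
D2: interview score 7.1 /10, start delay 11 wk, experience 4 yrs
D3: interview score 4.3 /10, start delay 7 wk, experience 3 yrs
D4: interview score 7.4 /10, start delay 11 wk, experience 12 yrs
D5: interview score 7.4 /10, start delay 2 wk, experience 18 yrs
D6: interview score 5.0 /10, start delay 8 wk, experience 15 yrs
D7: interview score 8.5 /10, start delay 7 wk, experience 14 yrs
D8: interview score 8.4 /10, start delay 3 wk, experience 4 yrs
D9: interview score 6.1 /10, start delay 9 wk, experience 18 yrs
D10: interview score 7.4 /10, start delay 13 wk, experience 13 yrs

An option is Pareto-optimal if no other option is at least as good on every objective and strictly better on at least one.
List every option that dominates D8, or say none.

none

D1: worse on interview score (6.3 vs 8.4).
D2: worse on interview score (7.1 vs 8.4).
D3: worse on interview score (4.3 vs 8.4).
D4: worse on interview score (7.4 vs 8.4).
D5: worse on interview score (7.4 vs 8.4).
D6: worse on interview score (5.0 vs 8.4).
D7: worse on start delay (7 vs 3).
D9: worse on interview score (6.1 vs 8.4).
D10: worse on interview score (7.4 vs 8.4).
No option dominates D8.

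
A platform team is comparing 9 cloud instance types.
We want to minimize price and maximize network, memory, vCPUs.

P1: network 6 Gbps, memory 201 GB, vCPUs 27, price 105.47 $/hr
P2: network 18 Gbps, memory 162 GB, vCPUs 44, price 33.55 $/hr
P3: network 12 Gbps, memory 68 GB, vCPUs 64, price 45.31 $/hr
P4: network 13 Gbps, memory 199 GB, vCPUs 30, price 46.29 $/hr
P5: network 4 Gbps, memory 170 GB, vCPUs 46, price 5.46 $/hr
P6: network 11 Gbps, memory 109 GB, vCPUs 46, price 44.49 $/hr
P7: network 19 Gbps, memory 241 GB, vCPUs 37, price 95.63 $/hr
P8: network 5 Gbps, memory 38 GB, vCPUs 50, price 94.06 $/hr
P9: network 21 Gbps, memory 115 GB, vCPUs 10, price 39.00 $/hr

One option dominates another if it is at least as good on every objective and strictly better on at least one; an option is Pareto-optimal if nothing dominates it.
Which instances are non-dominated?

P1: dominated by P7 (network 19≥6, memory 241≥201, vCPUs 37≥27, price 95.63≤105.47).
P2: not dominated.
P3: not dominated (best vCPUs).
P4: not dominated.
P5: not dominated (best price).
P6: not dominated.
P7: not dominated (best memory).
P8: dominated by P3 (network 12≥5, memory 68≥38, vCPUs 64≥50, price 45.31≤94.06).
P9: not dominated (best network).

P2, P3, P4, P5, P6, P7, P9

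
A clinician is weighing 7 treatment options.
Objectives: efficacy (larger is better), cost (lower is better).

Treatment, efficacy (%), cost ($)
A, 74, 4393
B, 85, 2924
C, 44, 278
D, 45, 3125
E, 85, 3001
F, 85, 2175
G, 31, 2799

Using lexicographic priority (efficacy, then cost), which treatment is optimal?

First maximize efficacy: best is 85, kept {B, E, F}.
Then minimize cost: best is 2175, kept {F}.

F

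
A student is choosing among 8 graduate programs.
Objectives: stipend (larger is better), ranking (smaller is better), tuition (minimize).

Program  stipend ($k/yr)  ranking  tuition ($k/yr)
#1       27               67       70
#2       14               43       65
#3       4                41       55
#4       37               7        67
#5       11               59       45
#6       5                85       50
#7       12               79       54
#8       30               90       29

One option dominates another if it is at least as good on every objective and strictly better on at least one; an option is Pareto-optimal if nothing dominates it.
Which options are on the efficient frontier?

#2, #3, #4, #5, #7, #8

#1: dominated by #4 (stipend 37≥27, ranking 7≤67, tuition 67≤70).
#2: not dominated.
#3: not dominated.
#4: not dominated (best stipend).
#5: not dominated.
#6: dominated by #5 (stipend 11≥5, ranking 59≤85, tuition 45≤50).
#7: not dominated.
#8: not dominated (best tuition).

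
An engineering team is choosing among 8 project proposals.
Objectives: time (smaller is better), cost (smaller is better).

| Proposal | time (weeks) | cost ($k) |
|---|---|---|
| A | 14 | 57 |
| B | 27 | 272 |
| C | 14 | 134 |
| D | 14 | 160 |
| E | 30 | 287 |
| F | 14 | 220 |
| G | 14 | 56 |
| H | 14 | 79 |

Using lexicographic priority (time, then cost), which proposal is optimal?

G

First minimize time: best is 14, kept {A, C, D, F, G, H}.
Then minimize cost: best is 56, kept {G}.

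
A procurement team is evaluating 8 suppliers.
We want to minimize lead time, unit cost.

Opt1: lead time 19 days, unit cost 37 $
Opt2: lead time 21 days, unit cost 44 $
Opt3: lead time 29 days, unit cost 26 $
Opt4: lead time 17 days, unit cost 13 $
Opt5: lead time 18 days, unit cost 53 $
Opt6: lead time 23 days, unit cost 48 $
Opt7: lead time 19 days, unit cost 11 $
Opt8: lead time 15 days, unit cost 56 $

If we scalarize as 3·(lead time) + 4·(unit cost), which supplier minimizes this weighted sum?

Opt1: 3·19 + 4·37 = 205
Opt2: 3·21 + 4·44 = 239
Opt3: 3·29 + 4·26 = 191
Opt4: 3·17 + 4·13 = 103
Opt5: 3·18 + 4·53 = 266
Opt6: 3·23 + 4·48 = 261
Opt7: 3·19 + 4·11 = 101
Opt8: 3·15 + 4·56 = 269
Lowest: Opt7 at 101.

Opt7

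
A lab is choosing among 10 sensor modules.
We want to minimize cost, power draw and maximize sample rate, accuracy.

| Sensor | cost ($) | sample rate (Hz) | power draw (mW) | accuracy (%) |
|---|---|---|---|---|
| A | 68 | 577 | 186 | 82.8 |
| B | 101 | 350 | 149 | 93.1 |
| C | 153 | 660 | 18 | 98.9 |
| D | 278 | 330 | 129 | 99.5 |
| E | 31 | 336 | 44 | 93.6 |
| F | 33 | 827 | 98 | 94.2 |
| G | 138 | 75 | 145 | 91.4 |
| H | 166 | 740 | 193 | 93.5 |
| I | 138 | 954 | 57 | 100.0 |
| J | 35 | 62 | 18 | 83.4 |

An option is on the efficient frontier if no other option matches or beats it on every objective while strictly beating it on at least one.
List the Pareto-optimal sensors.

C, E, F, I, J

A: dominated by F (cost 33≤68, sample rate 827≥577, power draw 98≤186, accuracy 94.2≥82.8).
B: dominated by F (cost 33≤101, sample rate 827≥350, power draw 98≤149, accuracy 94.2≥93.1).
C: not dominated.
D: dominated by I (cost 138≤278, sample rate 954≥330, power draw 57≤129, accuracy 100.0≥99.5).
E: not dominated (best cost).
F: not dominated.
G: dominated by E (cost 31≤138, sample rate 336≥75, power draw 44≤145, accuracy 93.6≥91.4).
H: dominated by F (cost 33≤166, sample rate 827≥740, power draw 98≤193, accuracy 94.2≥93.5).
I: not dominated (best sample rate).
J: not dominated.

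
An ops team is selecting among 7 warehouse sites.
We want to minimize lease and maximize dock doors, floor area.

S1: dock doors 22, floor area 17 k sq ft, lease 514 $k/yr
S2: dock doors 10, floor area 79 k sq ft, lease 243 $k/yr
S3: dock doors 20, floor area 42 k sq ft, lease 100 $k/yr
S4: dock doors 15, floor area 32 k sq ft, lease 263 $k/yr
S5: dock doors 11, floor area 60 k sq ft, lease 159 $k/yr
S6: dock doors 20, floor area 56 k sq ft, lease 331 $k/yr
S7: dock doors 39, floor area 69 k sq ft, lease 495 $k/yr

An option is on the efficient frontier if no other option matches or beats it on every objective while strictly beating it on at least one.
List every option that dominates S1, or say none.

S7

S7: dock doors 39≥22, floor area 69≥17, lease 495≤514 — dominates S1.
Others (S2, S3, S4, S5, S6) are each worse than S1 on at least one objective.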